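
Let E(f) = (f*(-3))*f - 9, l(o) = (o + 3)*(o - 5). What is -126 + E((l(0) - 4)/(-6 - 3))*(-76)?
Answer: 42502/27 ≈ 1574.1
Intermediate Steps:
l(o) = (-5 + o)*(3 + o) (l(o) = (3 + o)*(-5 + o) = (-5 + o)*(3 + o))
E(f) = -9 - 3*f**2 (E(f) = (-3*f)*f - 9 = -3*f**2 - 9 = -9 - 3*f**2)
-126 + E((l(0) - 4)/(-6 - 3))*(-76) = -126 + (-9 - 3*((-15 + 0**2 - 2*0) - 4)**2/(-6 - 3)**2)*(-76) = -126 + (-9 - 3*((-15 + 0 + 0) - 4)**2/81)*(-76) = -126 + (-9 - 3*(-15 - 4)**2/81)*(-76) = -126 + (-9 - 3*(-19*(-1/9))**2)*(-76) = -126 + (-9 - 3*(19/9)**2)*(-76) = -126 + (-9 - 3*361/81)*(-76) = -126 + (-9 - 361/27)*(-76) = -126 - 604/27*(-76) = -126 + 45904/27 = 42502/27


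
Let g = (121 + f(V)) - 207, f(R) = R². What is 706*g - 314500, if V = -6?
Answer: -349800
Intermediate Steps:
g = -50 (g = (121 + (-6)²) - 207 = (121 + 36) - 207 = 157 - 207 = -50)
706*g - 314500 = 706*(-50) - 314500 = -35300 - 314500 = -349800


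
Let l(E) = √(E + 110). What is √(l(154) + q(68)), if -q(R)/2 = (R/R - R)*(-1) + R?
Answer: √(-270 + 2*√66) ≈ 15.93*I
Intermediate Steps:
l(E) = √(110 + E)
q(R) = 2 - 4*R (q(R) = -2*((R/R - R)*(-1) + R) = -2*((1 - R)*(-1) + R) = -2*((-1 + R) + R) = -2*(-1 + 2*R) = 2 - 4*R)
√(l(154) + q(68)) = √(√(110 + 154) + (2 - 4*68)) = √(√264 + (2 - 272)) = √(2*√66 - 270) = √(-270 + 2*√66)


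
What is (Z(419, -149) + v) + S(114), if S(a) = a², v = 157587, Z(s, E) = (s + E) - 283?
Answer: 170570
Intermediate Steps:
Z(s, E) = -283 + E + s (Z(s, E) = (E + s) - 283 = -283 + E + s)
(Z(419, -149) + v) + S(114) = ((-283 - 149 + 419) + 157587) + 114² = (-13 + 157587) + 12996 = 157574 + 12996 = 170570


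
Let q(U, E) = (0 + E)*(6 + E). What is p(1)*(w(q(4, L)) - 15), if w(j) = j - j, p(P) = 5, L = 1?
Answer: -75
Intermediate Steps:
q(U, E) = E*(6 + E)
w(j) = 0
p(1)*(w(q(4, L)) - 15) = 5*(0 - 15) = 5*(-15) = -75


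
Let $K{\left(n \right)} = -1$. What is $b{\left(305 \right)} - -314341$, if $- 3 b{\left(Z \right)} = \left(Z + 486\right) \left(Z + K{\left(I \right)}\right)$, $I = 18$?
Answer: $\frac{702559}{3} \approx 2.3419 \cdot 10^{5}$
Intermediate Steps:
$b{\left(Z \right)} = - \frac{\left(-1 + Z\right) \left(486 + Z\right)}{3}$ ($b{\left(Z \right)} = - \frac{\left(Z + 486\right) \left(Z - 1\right)}{3} = - \frac{\left(486 + Z\right) \left(-1 + Z\right)}{3} = - \frac{\left(-1 + Z\right) \left(486 + Z\right)}{3}$)
$b{\left(305 \right)} - -314341 = \left(162 - \frac{147925}{3} - \frac{305^{2}}{3}\right) - -314341 = \left(162 - \frac{147925}{3} - \frac{93025}{3}\right) + 314341 = - \frac{240464}{3} + 314341 = \frac{702559}{3}$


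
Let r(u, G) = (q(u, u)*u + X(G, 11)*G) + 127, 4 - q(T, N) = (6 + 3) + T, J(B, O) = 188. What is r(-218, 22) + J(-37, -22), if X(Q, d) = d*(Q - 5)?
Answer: -42005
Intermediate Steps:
q(T, N) = -5 - T (q(T, N) = 4 - ((6 + 3) + T) = 4 - (9 + T) = 4 + (-9 - T) = -5 - T)
X(Q, d) = d*(-5 + Q)
r(u, G) = 127 + G*(-55 + 11*G) + u*(-5 - u) (r(u, G) = ((-5 - u)*u + (11*(-5 + G))*G) + 127 = (u*(-5 - u) + (-55 + 11*G)*G) + 127 = (u*(-5 - u) + G*(-55 + 11*G)) + 127 = (G*(-55 + 11*G) + u*(-5 - u)) + 127 = 127 + G*(-55 + 11*G) + u*(-5 - u))
r(-218, 22) + J(-37, -22) = (127 - 1*(-218)*(5 - 218) + 11*22*(-5 + 22)) + 188 = (127 - 1*(-218)*(-213) + 11*22*17) + 188 = (127 - 46434 + 4114) + 188 = -42193 + 188 = -42005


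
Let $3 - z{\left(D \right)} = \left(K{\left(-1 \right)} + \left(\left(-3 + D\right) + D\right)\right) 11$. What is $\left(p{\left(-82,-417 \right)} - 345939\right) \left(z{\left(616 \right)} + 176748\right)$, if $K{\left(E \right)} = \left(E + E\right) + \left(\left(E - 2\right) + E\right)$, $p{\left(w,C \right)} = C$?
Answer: $-56559242088$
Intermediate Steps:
$K{\left(E \right)} = -2 + 4 E$ ($K{\left(E \right)} = 2 E + \left(\left(-2 + E\right) + E\right) = 2 E + \left(-2 + 2 E\right) = -2 + 4 E$)
$z{\left(D \right)} = 102 - 22 D$ ($z{\left(D \right)} = 3 - \left(\left(-2 + 4 \left(-1\right)\right) + \left(\left(-3 + D\right) + D\right)\right) 11 = 3 - \left(\left(-2 - 4\right) + \left(-3 + 2 D\right)\right) 11 = 3 - \left(-6 + \left(-3 + 2 D\right)\right) 11 = 3 - \left(-9 + 2 D\right) 11 = 3 - \left(-99 + 22 D\right) = 102 - 22 D$)
$\left(p{\left(-82,-417 \right)} - 345939\right) \left(z{\left(616 \right)} + 176748\right) = \left(-417 - 345939\right) \left(\left(102 - 13552\right) + 176748\right) = - 346356 \left(\left(102 - 13552\right) + 176748\right) = - 346356 \left(-13450 + 176748\right) = \left(-346356\right) 163298 = -56559242088$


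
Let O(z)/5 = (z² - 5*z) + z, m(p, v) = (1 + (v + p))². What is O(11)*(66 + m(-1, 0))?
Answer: 25410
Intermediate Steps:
m(p, v) = (1 + p + v)² (m(p, v) = (1 + (p + v))² = (1 + p + v)²)
O(z) = -20*z + 5*z² (O(z) = 5*((z² - 5*z) + z) = 5*(z² - 4*z) = -20*z + 5*z²)
O(11)*(66 + m(-1, 0)) = (5*11*(-4 + 11))*(66 + (1 - 1 + 0)²) = (5*11*7)*(66 + 0²) = 385*(66 + 0) = 385*66 = 25410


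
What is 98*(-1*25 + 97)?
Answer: 7056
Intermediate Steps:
98*(-1*25 + 97) = 98*(-25 + 97) = 98*72 = 7056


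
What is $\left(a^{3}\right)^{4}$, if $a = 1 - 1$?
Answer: $0$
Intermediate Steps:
$a = 0$ ($a = 1 + \left(-4 + 3\right) = 1 - 1 = 0$)
$\left(a^{3}\right)^{4} = \left(0^{3}\right)^{4} = 0^{4} = 0$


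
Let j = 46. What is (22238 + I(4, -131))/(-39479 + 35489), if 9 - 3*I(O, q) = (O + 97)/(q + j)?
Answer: -2835778/508725 ≈ -5.5743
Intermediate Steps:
I(O, q) = 3 - (97 + O)/(3*(46 + q)) (I(O, q) = 3 - (O + 97)/(3*(q + 46)) = 3 - (97 + O)/(3*(46 + q)))
(22238 + I(4, -131))/(-39479 + 35489) = (22238 + (317 - 1*4 + 9*(-131))/(3*(46 - 131)))/(-39479 + 35489) = (22238 + (1/3)*(317 - 4 - 1179)/(-85))/(-3990) = (22238 + (1/3)*(-1/85)*(-866))*(-1/3990) = (22238 + 866/255)*(-1/3990) = (5671556/255)*(-1/3990) = -2835778/508725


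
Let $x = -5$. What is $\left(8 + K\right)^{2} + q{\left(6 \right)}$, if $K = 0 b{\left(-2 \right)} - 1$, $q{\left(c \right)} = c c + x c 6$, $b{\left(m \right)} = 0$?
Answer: $-95$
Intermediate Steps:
$q{\left(c \right)} = c^{2} - 30 c$ ($q{\left(c \right)} = c c + - 5 c 6 = c^{2} - 30 c$)
$K = -1$ ($K = 0 \cdot 0 - 1 = 0 - 1 = -1$)
$\left(8 + K\right)^{2} + q{\left(6 \right)} = \left(8 - 1\right)^{2} + 6 \left(-30 + 6\right) = 7^{2} + 6 \left(-24\right) = 49 - 144 = -95$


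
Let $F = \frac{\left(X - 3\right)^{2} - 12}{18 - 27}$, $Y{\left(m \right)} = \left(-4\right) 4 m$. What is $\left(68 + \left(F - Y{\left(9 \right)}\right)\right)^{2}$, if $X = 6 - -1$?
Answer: $\frac{3625216}{81} \approx 44756.0$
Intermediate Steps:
$X = 7$ ($X = 6 + 1 = 7$)
$Y{\left(m \right)} = - 16 m$
$F = - \frac{4}{9}$ ($F = \frac{\left(7 - 3\right)^{2} - 12}{18 - 27} = \frac{4^{2} - 12}{-9} = \left(16 - 12\right) \left(- \frac{1}{9}\right) = 4 \left(- \frac{1}{9}\right) = - \frac{4}{9} \approx -0.44444$)
$\left(68 + \left(F - Y{\left(9 \right)}\right)\right)^{2} = \left(68 - \left(\frac{4}{9} - 144\right)\right)^{2} = \left(68 - - \frac{1292}{9}\right)^{2} = \left(68 + \left(- \frac{4}{9} + 144\right)\right)^{2} = \left(68 + \frac{1292}{9}\right)^{2} = \left(\frac{1904}{9}\right)^{2} = \frac{3625216}{81}$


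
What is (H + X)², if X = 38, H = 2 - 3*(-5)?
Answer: 3025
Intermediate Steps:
H = 17 (H = 2 + 15 = 17)
(H + X)² = (17 + 38)² = 55² = 3025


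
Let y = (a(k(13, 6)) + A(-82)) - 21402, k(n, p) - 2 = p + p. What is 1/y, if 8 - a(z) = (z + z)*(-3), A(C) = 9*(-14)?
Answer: -1/21436 ≈ -4.6650e-5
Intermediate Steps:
A(C) = -126
k(n, p) = 2 + 2*p (k(n, p) = 2 + (p + p) = 2 + 2*p)
a(z) = 8 + 6*z (a(z) = 8 - (z + z)*(-3) = 8 - 2*z*(-3) = 8 - (-6)*z = 8 + 6*z)
y = -21436 (y = ((8 + 6*(2 + 2*6)) - 126) - 21402 = ((8 + 6*(2 + 12)) - 126) - 21402 = ((8 + 6*14) - 126) - 21402 = ((8 + 84) - 126) - 21402 = (92 - 126) - 21402 = -34 - 21402 = -21436)
1/y = 1/(-21436) = -1/21436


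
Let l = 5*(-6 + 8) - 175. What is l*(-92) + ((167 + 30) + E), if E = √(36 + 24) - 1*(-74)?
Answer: 15451 + 2*√15 ≈ 15459.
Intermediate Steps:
E = 74 + 2*√15 (E = √60 + 74 = 2*√15 + 74 = 74 + 2*√15 ≈ 81.746)
l = -165 (l = 5*2 - 175 = 10 - 175 = -165)
l*(-92) + ((167 + 30) + E) = -165*(-92) + ((167 + 30) + (74 + 2*√15)) = 15180 + (197 + (74 + 2*√15)) = 15180 + (271 + 2*√15) = 15451 + 2*√15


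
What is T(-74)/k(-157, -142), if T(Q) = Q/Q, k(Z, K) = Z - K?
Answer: -1/15 ≈ -0.066667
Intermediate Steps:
T(Q) = 1
T(-74)/k(-157, -142) = 1/(-157 - 1*(-142)) = 1/(-157 + 142) = 1/(-15) = 1*(-1/15) = -1/15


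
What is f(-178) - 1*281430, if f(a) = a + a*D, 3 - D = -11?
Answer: -284100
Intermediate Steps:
D = 14 (D = 3 - 1*(-11) = 3 + 11 = 14)
f(a) = 15*a (f(a) = a + a*14 = a + 14*a = 15*a)
f(-178) - 1*281430 = 15*(-178) - 1*281430 = -2670 - 281430 = -284100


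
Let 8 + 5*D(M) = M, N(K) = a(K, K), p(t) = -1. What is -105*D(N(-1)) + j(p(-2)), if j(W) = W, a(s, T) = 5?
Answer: 62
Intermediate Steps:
N(K) = 5
D(M) = -8/5 + M/5
-105*D(N(-1)) + j(p(-2)) = -105*(-8/5 + (1/5)*5) - 1 = -105*(-8/5 + 1) - 1 = -105*(-3/5) - 1 = 63 - 1 = 62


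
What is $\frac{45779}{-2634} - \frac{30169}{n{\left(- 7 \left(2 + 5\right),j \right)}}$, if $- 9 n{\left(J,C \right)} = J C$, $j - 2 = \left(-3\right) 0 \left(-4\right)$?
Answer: $- \frac{179918164}{64533} \approx -2788.0$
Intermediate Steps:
$j = 2$ ($j = 2 + \left(-3\right) 0 \left(-4\right) = 2 + 0 \left(-4\right) = 2 + 0 = 2$)
$n{\left(J,C \right)} = - \frac{C J}{9}$ ($n{\left(J,C \right)} = - \frac{J C}{9} = - \frac{C J}{9}$)
$\frac{45779}{-2634} - \frac{30169}{n{\left(- 7 \left(2 + 5\right),j \right)}} = \frac{45779}{-2634} - \frac{30169}{\left(- \frac{1}{9}\right) 2 \left(- 7 \left(2 + 5\right)\right)} = 45779 \left(- \frac{1}{2634}\right) - \frac{30169}{\left(- \frac{1}{9}\right) 2 \left(\left(-7\right) 7\right)} = - \frac{45779}{2634} - \frac{30169}{\left(- \frac{1}{9}\right) 2 \left(-49\right)} = - \frac{45779}{2634} - \frac{30169}{\frac{98}{9}} = - \frac{45779}{2634} - \frac{271521}{98} = - \frac{179918164}{64533}$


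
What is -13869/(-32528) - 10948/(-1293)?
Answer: 374049161/42058704 ≈ 8.8935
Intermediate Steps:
-13869/(-32528) - 10948/(-1293) = -13869*(-1/32528) - 10948*(-1/1293) = 13869/32528 + 10948/1293 = 374049161/42058704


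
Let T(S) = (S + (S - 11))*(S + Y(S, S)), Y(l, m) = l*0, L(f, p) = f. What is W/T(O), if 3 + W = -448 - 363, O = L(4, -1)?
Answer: 407/6 ≈ 67.833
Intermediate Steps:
O = 4
Y(l, m) = 0
W = -814 (W = -3 + (-448 - 363) = -3 - 811 = -814)
T(S) = S*(-11 + 2*S) (T(S) = (S + (S - 11))*(S + 0) = (S + (-11 + S))*S = (-11 + 2*S)*S = S*(-11 + 2*S))
W/T(O) = -814*1/(4*(-11 + 2*4)) = -814*1/(4*(-11 + 8)) = -814/(4*(-3)) = -814/(-12) = -814*(-1/12) = 407/6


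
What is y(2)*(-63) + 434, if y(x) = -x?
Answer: 560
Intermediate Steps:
y(2)*(-63) + 434 = -1*2*(-63) + 434 = -2*(-63) + 434 = 126 + 434 = 560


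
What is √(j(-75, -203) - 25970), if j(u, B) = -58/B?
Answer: 2*I*√318129/7 ≈ 161.15*I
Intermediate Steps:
√(j(-75, -203) - 25970) = √(-58/(-203) - 25970) = √(-58*(-1/203) - 25970) = √(2/7 - 25970) = √(-181788/7) = 2*I*√318129/7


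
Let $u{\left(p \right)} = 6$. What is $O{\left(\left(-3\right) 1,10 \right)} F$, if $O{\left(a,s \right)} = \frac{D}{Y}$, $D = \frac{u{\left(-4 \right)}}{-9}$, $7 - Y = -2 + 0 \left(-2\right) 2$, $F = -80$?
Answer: $\frac{160}{27} \approx 5.9259$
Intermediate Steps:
$Y = 9$ ($Y = 7 - \left(-2 + 0 \left(-2\right) 2\right) = 7 - \left(-2 + 0 \cdot 2\right) = 7 - \left(-2 + 0\right) = 7 - -2 = 7 + 2 = 9$)
$D = - \frac{2}{3}$ ($D = \frac{6}{-9} = 6 \left(- \frac{1}{9}\right) = - \frac{2}{3} \approx -0.66667$)
$O{\left(a,s \right)} = - \frac{2}{27}$ ($O{\left(a,s \right)} = - \frac{2}{3 \cdot 9} = \left(- \frac{2}{3}\right) \frac{1}{9} = - \frac{2}{27}$)
$O{\left(\left(-3\right) 1,10 \right)} F = \left(- \frac{2}{27}\right) \left(-80\right) = \frac{160}{27}$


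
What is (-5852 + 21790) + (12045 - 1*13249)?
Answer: 14734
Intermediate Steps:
(-5852 + 21790) + (12045 - 1*13249) = 15938 + (12045 - 13249) = 15938 - 1204 = 14734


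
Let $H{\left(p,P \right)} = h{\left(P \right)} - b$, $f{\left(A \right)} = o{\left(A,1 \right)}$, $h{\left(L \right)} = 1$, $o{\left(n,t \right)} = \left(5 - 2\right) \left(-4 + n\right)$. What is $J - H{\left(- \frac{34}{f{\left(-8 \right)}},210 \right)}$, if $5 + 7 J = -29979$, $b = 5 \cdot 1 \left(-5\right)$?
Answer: $- \frac{30166}{7} \approx -4309.4$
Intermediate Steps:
$b = -25$ ($b = 5 \left(-5\right) = -25$)
$o{\left(n,t \right)} = -12 + 3 n$ ($o{\left(n,t \right)} = 3 \left(-4 + n\right) = -12 + 3 n$)
$J = - \frac{29984}{7}$ ($J = - \frac{5}{7} + \frac{1}{7} \left(-29979\right) = - \frac{5}{7} - \frac{29979}{7} = - \frac{29984}{7} \approx -4283.4$)
$f{\left(A \right)} = -12 + 3 A$
$H{\left(p,P \right)} = 26$ ($H{\left(p,P \right)} = 1 - -25 = 1 + 25 = 26$)
$J - H{\left(- \frac{34}{f{\left(-8 \right)}},210 \right)} = - \frac{29984}{7} - 26 = - \frac{30166}{7}$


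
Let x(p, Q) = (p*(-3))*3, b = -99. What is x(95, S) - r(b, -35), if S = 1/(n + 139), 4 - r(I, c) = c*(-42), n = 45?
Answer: 611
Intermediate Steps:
r(I, c) = 4 + 42*c (r(I, c) = 4 - c*(-42) = 4 - (-42)*c = 4 + 42*c)
S = 1/184 (S = 1/(45 + 139) = 1/184 ≈ 0.0054348)
x(p, Q) = -9*p (x(p, Q) = -3*p*3 = -9*p)
x(95, S) - r(b, -35) = -9*95 - (4 + 42*(-35)) = -855 - (4 - 1470) = -855 - 1*(-1466) = -855 + 1466 = 611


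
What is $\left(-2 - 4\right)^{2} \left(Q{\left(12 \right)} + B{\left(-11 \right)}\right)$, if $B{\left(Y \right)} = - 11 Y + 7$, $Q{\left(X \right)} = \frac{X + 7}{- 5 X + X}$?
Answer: $\frac{18375}{4} \approx 4593.8$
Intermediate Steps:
$Q{\left(X \right)} = - \frac{7 + X}{4 X}$ ($Q{\left(X \right)} = \frac{7 + X}{\left(-4\right) X} = \left(7 + X\right) \left(- \frac{1}{4 X}\right) = - \frac{7 + X}{4 X}$)
$B{\left(Y \right)} = 7 - 11 Y$
$\left(-2 - 4\right)^{2} \left(Q{\left(12 \right)} + B{\left(-11 \right)}\right) = \left(-2 - 4\right)^{2} \left(\frac{-7 - 12}{4 \cdot 12} + \left(7 - -121\right)\right) = \left(-6\right)^{2} \left(\frac{1}{4} \cdot \frac{1}{12} \left(-7 - 12\right) + \left(7 + 121\right)\right) = 36 \left(\frac{1}{4} \cdot \frac{1}{12} \left(-19\right) + 128\right) = 36 \left(- \frac{19}{48} + 128\right) = 36 \cdot \frac{6125}{48} = \frac{18375}{4}$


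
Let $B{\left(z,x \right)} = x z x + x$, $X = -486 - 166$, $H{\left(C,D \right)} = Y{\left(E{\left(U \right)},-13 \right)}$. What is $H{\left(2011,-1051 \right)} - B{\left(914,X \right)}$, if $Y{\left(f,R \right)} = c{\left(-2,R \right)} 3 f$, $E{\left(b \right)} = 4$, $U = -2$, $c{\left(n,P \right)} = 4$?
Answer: $-388544356$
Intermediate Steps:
$Y{\left(f,R \right)} = 12 f$ ($Y{\left(f,R \right)} = 4 \cdot 3 f = 12 f$)
$H{\left(C,D \right)} = 48$ ($H{\left(C,D \right)} = 12 \cdot 4 = 48$)
$X = -652$
$B{\left(z,x \right)} = x + z x^{2}$ ($B{\left(z,x \right)} = z x^{2} + x = x + z x^{2}$)
$H{\left(2011,-1051 \right)} - B{\left(914,X \right)} = 48 - - 652 \left(1 - 595928\right) = 48 - \left(-652\right) \left(-595927\right) = 48 - 388544404 = -388544356$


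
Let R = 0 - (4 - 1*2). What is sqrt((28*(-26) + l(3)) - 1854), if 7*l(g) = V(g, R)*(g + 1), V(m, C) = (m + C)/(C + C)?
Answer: 5*I*sqrt(5061)/7 ≈ 50.815*I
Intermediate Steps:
R = -2 (R = 0 - (4 - 2) = 0 - 1*2 = 0 - 2 = -2)
V(m, C) = (C + m)/(2*C) (V(m, C) = (C + m)/((2*C)) = (C + m)*(1/(2*C)) = (C + m)/(2*C))
l(g) = (1 + g)*(1/2 - g/4)/7 (l(g) = (((1/2)*(-2 + g)/(-2))*(g + 1))/7 = (((1/2)*(-1/2)*(-2 + g))*(1 + g))/7 = ((1/2 - g/4)*(1 + g))/7 = ((1 + g)*(1/2 - g/4))/7 = (1 + g)*(1/2 - g/4)/7)
sqrt((28*(-26) + l(3)) - 1854) = sqrt((28*(-26) + (1 + 3)*(2 - 1*3)/28) - 1854) = sqrt((-728 + (1/28)*4*(2 - 3)) - 1854) = sqrt((-728 + (1/28)*4*(-1)) - 1854) = sqrt((-728 - 1/7) - 1854) = sqrt(-5097/7 - 1854) = sqrt(-18075/7) = 5*I*sqrt(5061)/7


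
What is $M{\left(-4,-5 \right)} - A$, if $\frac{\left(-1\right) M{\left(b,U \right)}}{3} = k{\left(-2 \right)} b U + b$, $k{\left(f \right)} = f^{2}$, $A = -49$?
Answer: $-179$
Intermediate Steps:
$M{\left(b,U \right)} = - 3 b - 12 U b$ ($M{\left(b,U \right)} = - 3 \left(\left(-2\right)^{2} b U + b\right) = - 3 \left(4 b U + b\right) = - 3 \left(4 U b + b\right) = - 3 \left(b + 4 U b\right) = - 3 b - 12 U b$)
$M{\left(-4,-5 \right)} - A = \left(-3\right) \left(-4\right) \left(1 + 4 \left(-5\right)\right) - -49 = \left(-3\right) \left(-4\right) \left(1 - 20\right) + 49 = \left(-3\right) \left(-4\right) \left(-19\right) + 49 = -228 + 49 = -179$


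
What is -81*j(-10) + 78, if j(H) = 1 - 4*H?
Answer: -3243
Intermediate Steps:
-81*j(-10) + 78 = -81*(1 - 4*(-10)) + 78 = -81*(1 + 40) + 78 = -81*41 + 78 = -3321 + 78 = -3243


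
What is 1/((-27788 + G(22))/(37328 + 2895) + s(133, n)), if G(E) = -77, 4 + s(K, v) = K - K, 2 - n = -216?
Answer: -40223/188757 ≈ -0.21309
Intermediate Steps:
n = 218 (n = 2 - 1*(-216) = 2 + 216 = 218)
s(K, v) = -4 (s(K, v) = -4 + (K - K) = -4 + 0 = -4)
1/((-27788 + G(22))/(37328 + 2895) + s(133, n)) = 1/((-27788 - 77)/(37328 + 2895) - 4) = 1/(-27865/40223 - 4) = 1/(-188757/40223) = -40223/188757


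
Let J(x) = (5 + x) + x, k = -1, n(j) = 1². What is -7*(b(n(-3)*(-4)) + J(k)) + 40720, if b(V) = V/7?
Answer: 40703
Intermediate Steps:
n(j) = 1
J(x) = 5 + 2*x
b(V) = V/7 (b(V) = V*(⅐) = V/7)
-7*(b(n(-3)*(-4)) + J(k)) + 40720 = -7*((1*(-4))/7 + (5 + 2*(-1))) + 40720 = -7*((⅐)*(-4) + (5 - 2)) + 40720 = -7*(-4/7 + 3) + 40720 = -7*17/7 + 40720 = -17 + 40720 = 40703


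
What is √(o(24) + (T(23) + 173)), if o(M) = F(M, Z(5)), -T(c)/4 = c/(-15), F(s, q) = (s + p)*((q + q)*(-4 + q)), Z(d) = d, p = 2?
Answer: √98805/15 ≈ 20.956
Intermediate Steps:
F(s, q) = 2*q*(-4 + q)*(2 + s) (F(s, q) = (s + 2)*((q + q)*(-4 + q)) = (2 + s)*((2*q)*(-4 + q)) = (2 + s)*(2*q*(-4 + q)) = 2*q*(-4 + q)*(2 + s))
T(c) = 4*c/15 (T(c) = -4*c/(-15) = -4*c*(-1)/15 = -(-4)*c/15 = 4*c/15)
o(M) = 20 + 10*M (o(M) = 2*5*(-8 - 4*M + 2*5 + 5*M) = 2*5*(-8 - 4*M + 10 + 5*M) = 2*5*(2 + M) = 20 + 10*M)
√(o(24) + (T(23) + 173)) = √((20 + 10*24) + ((4/15)*23 + 173)) = √((20 + 240) + (92/15 + 173)) = √(260 + 2687/15) = √(6587/15) = √98805/15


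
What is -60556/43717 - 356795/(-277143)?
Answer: -1184664493/12115860531 ≈ -0.097778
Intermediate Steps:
-60556/43717 - 356795/(-277143) = -60556*1/43717 - 356795*(-1/277143) = -60556/43717 + 356795/277143 = -1184664493/12115860531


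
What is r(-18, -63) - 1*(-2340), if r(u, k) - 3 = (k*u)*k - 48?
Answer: -69147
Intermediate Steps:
r(u, k) = -45 + u*k² (r(u, k) = 3 + ((k*u)*k - 48) = 3 + (u*k² - 48) = 3 + (-48 + u*k²) = -45 + u*k²)
r(-18, -63) - 1*(-2340) = (-45 - 18*(-63)²) - 1*(-2340) = (-45 - 18*3969) + 2340 = (-45 - 71442) + 2340 = -71487 + 2340 = -69147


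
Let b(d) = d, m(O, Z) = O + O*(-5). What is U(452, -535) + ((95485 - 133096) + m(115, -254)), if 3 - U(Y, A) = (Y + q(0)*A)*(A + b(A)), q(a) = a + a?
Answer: 445572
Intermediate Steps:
q(a) = 2*a
m(O, Z) = -4*O (m(O, Z) = O - 5*O = -4*O)
U(Y, A) = 3 - 2*A*Y (U(Y, A) = 3 - (Y + (2*0)*A)*(A + A) = 3 - (Y + 0*A)*2*A = 3 - (Y + 0)*2*A = 3 - Y*2*A = 3 - 2*A*Y)
U(452, -535) + ((95485 - 133096) + m(115, -254)) = (3 - 2*(-535)*452) + ((95485 - 133096) - 4*115) = (3 + 483640) + (-37611 - 460) = 483643 - 38071 = 445572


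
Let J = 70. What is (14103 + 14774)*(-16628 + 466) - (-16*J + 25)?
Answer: -466708979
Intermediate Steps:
(14103 + 14774)*(-16628 + 466) - (-16*J + 25) = (14103 + 14774)*(-16628 + 466) - (-16*70 + 25) = 28877*(-16162) - (-1120 + 25) = -466710074 - 1*(-1095) = -466710074 + 1095 = -466708979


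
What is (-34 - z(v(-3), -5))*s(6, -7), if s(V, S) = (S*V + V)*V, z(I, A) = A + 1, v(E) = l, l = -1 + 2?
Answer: 6480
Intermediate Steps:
l = 1
v(E) = 1
z(I, A) = 1 + A
s(V, S) = V*(V + S*V) (s(V, S) = (V + S*V)*V = V*(V + S*V))
(-34 - z(v(-3), -5))*s(6, -7) = (-34 - (1 - 5))*(6²*(1 - 7)) = (-34 - 1*(-4))*(36*(-6)) = (-34 + 4)*(-216) = -30*(-216) = 6480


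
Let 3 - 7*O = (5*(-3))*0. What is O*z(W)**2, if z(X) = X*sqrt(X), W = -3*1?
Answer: -81/7 ≈ -11.571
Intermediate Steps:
W = -3
z(X) = X**(3/2)
O = 3/7 (O = 3/7 - 5*(-3)*0/7 = 3/7 - (-15)*0/7 = 3/7 - 1/7*0 = 3/7 + 0 = 3/7 ≈ 0.42857)
O*z(W)**2 = 3*((-3)**(3/2))**2/7 = 3*(-3*I*sqrt(3))**2/7 = (3/7)*(-27) = -81/7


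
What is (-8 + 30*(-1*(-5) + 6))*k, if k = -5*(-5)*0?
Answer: 0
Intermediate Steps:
k = 0 (k = 25*0 = 0)
(-8 + 30*(-1*(-5) + 6))*k = (-8 + 30*(-1*(-5) + 6))*0 = (-8 + 30*(5 + 6))*0 = (-8 + 30*11)*0 = (-8 + 330)*0 = 322*0 = 0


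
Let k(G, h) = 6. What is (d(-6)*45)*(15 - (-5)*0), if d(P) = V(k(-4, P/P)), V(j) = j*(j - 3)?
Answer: 12150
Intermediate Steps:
V(j) = j*(-3 + j)
d(P) = 18 (d(P) = 6*(-3 + 6) = 6*3 = 18)
(d(-6)*45)*(15 - (-5)*0) = (18*45)*(15 - (-5)*0) = 810*(15 - 1*0) = 810*(15 + 0) = 810*15 = 12150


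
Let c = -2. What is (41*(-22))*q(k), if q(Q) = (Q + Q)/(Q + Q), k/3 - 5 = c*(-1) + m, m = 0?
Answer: -902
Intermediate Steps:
k = 21 (k = 15 + 3*(-2*(-1) + 0) = 15 + 3*(2 + 0) = 15 + 3*2 = 15 + 6 = 21)
q(Q) = 1 (q(Q) = (2*Q)/((2*Q)) = (2*Q)*(1/(2*Q)) = 1)
(41*(-22))*q(k) = (41*(-22))*1 = -902*1 = -902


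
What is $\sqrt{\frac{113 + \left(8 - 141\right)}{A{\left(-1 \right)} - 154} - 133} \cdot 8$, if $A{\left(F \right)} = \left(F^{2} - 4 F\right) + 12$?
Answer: $\frac{8 i \sqrt{2493537}}{137} \approx 92.21 i$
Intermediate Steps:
$A{\left(F \right)} = 12 + F^{2} - 4 F$
$\sqrt{\frac{113 + \left(8 - 141\right)}{A{\left(-1 \right)} - 154} - 133} \cdot 8 = \sqrt{\frac{113 + \left(8 - 141\right)}{\left(12 + \left(-1\right)^{2} - -4\right) - 154} - 133} \cdot 8 = \sqrt{\frac{113 - 133}{\left(12 + 1 + 4\right) - 154} - 133} \cdot 8 = \sqrt{- \frac{20}{17 - 154} - 133} \cdot 8 = \sqrt{- \frac{20}{-137} - 133} \cdot 8 = \sqrt{\left(-20\right) \left(- \frac{1}{137}\right) - 133} \cdot 8 = \sqrt{\frac{20}{137} - 133} \cdot 8 = \sqrt{- \frac{18201}{137}} \cdot 8 = \frac{i \sqrt{2493537}}{137} \cdot 8 = \frac{8 i \sqrt{2493537}}{137}$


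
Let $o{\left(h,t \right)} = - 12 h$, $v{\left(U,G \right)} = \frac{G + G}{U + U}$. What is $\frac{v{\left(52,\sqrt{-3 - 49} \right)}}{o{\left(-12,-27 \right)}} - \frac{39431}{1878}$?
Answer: $- \frac{39431}{1878} + \frac{i \sqrt{13}}{3744} \approx -20.996 + 0.00096302 i$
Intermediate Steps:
$v{\left(U,G \right)} = \frac{G}{U}$ ($v{\left(U,G \right)} = \frac{2 G}{2 U} = 2 G \frac{1}{2 U} = \frac{G}{U}$)
$\frac{v{\left(52,\sqrt{-3 - 49} \right)}}{o{\left(-12,-27 \right)}} - \frac{39431}{1878} = \frac{\sqrt{-3 - 49} \cdot \frac{1}{52}}{\left(-12\right) \left(-12\right)} - \frac{39431}{1878} = \frac{\sqrt{-52} \cdot \frac{1}{52}}{144} - \frac{39431}{1878} = 2 i \sqrt{13} \cdot \frac{1}{52} \cdot \frac{1}{144} - \frac{39431}{1878} = \frac{i \sqrt{13}}{26} \cdot \frac{1}{144} - \frac{39431}{1878} = \frac{i \sqrt{13}}{3744} - \frac{39431}{1878} = - \frac{39431}{1878} + \frac{i \sqrt{13}}{3744}$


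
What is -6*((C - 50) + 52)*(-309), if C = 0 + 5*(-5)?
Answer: -42642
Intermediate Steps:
C = -25 (C = 0 - 25 = -25)
-6*((C - 50) + 52)*(-309) = -6*((-25 - 50) + 52)*(-309) = -6*(-75 + 52)*(-309) = -(-138)*(-309) = -6*7107 = -42642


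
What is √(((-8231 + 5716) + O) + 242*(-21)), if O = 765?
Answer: 4*I*√427 ≈ 82.656*I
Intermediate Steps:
√(((-8231 + 5716) + O) + 242*(-21)) = √(((-8231 + 5716) + 765) + 242*(-21)) = √((-2515 + 765) - 5082) = √(-1750 - 5082) = √(-6832) = 4*I*√427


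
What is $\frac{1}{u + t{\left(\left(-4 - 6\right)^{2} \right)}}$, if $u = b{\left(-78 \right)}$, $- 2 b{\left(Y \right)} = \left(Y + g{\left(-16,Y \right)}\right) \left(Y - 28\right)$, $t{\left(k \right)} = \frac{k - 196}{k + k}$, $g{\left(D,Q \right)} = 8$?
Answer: $- \frac{25}{92762} \approx -0.00026951$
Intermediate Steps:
$t{\left(k \right)} = \frac{-196 + k}{2 k}$
$b{\left(Y \right)} = - \frac{\left(-28 + Y\right) \left(8 + Y\right)}{2}$ ($b{\left(Y \right)} = - \frac{\left(Y + 8\right) \left(Y - 28\right)}{2} = - \frac{\left(8 + Y\right) \left(-28 + Y\right)}{2} = - \frac{\left(-28 + Y\right) \left(8 + Y\right)}{2}$)
$u = -3710$ ($u = 112 + 10 \left(-78\right) - \frac{\left(-78\right)^{2}}{2} = 112 - 780 - 3042 = -3710$)
$\frac{1}{u + t{\left(\left(-4 - 6\right)^{2} \right)}} = \frac{1}{-3710 + \frac{-196 + \left(-4 - 6\right)^{2}}{2 \left(-4 - 6\right)^{2}}} = \frac{1}{-3710 + \frac{-196 + \left(-10\right)^{2}}{2 \left(-10\right)^{2}}} = \frac{1}{-3710 + \frac{-196 + 100}{2 \cdot 100}} = \frac{1}{-3710 + \frac{1}{2} \cdot \frac{1}{100} \left(-96\right)} = \frac{1}{-3710 - \frac{12}{25}} = \frac{1}{- \frac{92762}{25}} = - \frac{25}{92762}$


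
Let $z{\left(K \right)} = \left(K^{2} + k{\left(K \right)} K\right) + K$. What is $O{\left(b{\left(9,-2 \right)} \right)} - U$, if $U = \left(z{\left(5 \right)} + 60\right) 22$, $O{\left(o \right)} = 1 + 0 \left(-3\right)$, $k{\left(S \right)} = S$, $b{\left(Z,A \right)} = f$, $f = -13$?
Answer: $-2529$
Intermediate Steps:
$b{\left(Z,A \right)} = -13$
$O{\left(o \right)} = 1$ ($O{\left(o \right)} = 1 + 0 = 1$)
$z{\left(K \right)} = K + 2 K^{2}$ ($z{\left(K \right)} = \left(K^{2} + K K\right) + K = \left(K^{2} + K^{2}\right) + K = 2 K^{2} + K = K + 2 K^{2}$)
$U = 2530$ ($U = \left(5 \left(1 + 2 \cdot 5\right) + 60\right) 22 = \left(5 \left(1 + 10\right) + 60\right) 22 = \left(5 \cdot 11 + 60\right) 22 = \left(55 + 60\right) 22 = 115 \cdot 22 = 2530$)
$O{\left(b{\left(9,-2 \right)} \right)} - U = 1 - 2530 = -2529$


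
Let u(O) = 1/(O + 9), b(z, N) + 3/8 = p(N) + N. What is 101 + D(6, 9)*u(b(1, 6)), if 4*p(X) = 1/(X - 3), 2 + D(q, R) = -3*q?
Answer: 35173/353 ≈ 99.640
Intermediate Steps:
D(q, R) = -2 - 3*q
p(X) = 1/(4*(-3 + X)) (p(X) = 1/(4*(X - 3)) = 1/(4*(-3 + X)))
b(z, N) = -3/8 + N + 1/(4*(-3 + N)) (b(z, N) = -3/8 + (1/(4*(-3 + N)) + N) = -3/8 + (N + 1/(4*(-3 + N))) = -3/8 + N + 1/(4*(-3 + N)))
u(O) = 1/(9 + O)
101 + D(6, 9)*u(b(1, 6)) = 101 + (-2 - 3*6)/(9 + (2 + (-3 + 6)*(-3 + 8*6))/(8*(-3 + 6))) = 101 + (-2 - 18)/(9 + (⅛)*(2 + 3*(-3 + 48))/3) = 101 - 20/(9 + (⅛)*(⅓)*(2 + 3*45)) = 101 - 20/(9 + (⅛)*(⅓)*(2 + 135)) = 101 - 20/(9 + (⅛)*(⅓)*137) = 101 - 20/(9 + 137/24) = 101 - 20/353/24 = 101 - 20*24/353 = 101 - 480/353 = 35173/353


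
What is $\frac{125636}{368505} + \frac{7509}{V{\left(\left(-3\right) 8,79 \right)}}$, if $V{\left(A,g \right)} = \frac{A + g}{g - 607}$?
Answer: $- \frac{26564073196}{368505} \approx -72086.0$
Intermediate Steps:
$V{\left(A,g \right)} = \frac{A + g}{-607 + g}$
$\frac{125636}{368505} + \frac{7509}{V{\left(\left(-3\right) 8,79 \right)}} = \frac{125636}{368505} + \frac{7509}{\frac{1}{-607 + 79} \left(\left(-3\right) 8 + 79\right)} = 125636 \cdot \frac{1}{368505} + \frac{7509}{\frac{1}{-528} \left(-24 + 79\right)} = \frac{125636}{368505} + \frac{7509}{\left(- \frac{1}{528}\right) 55} = \frac{125636}{368505} + \frac{7509}{- \frac{5}{48}} = \frac{125636}{368505} + 7509 \left(- \frac{48}{5}\right) = \frac{125636}{368505} - \frac{360432}{5} = - \frac{26564073196}{368505}$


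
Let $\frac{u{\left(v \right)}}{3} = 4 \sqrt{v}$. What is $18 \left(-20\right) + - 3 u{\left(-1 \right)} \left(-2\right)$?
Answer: $-360 + 72 i \approx -360.0 + 72.0 i$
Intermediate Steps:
$u{\left(v \right)} = 12 \sqrt{v}$ ($u{\left(v \right)} = 3 \cdot 4 \sqrt{v} = 12 \sqrt{v}$)
$18 \left(-20\right) + - 3 u{\left(-1 \right)} \left(-2\right) = 18 \left(-20\right) + - 3 \cdot 12 \sqrt{-1} \left(-2\right) = -360 + - 3 \cdot 12 i \left(-2\right) = -360 + - 36 i \left(-2\right) = -360 + 72 i$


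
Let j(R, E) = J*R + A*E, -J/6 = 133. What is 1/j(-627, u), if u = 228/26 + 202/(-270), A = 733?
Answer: 1755/888425671 ≈ 1.9754e-6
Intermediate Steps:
J = -798 (J = -6*133 = -798)
u = 14077/1755 (u = 228*(1/26) + 202*(-1/270) = 114/13 - 101/135 = 14077/1755 ≈ 8.0211)
j(R, E) = -798*R + 733*E
1/j(-627, u) = 1/(-798*(-627) + 733*(14077/1755)) = 1/(500346 + 10318441/1755) = 1/(888425671/1755) = 1755/888425671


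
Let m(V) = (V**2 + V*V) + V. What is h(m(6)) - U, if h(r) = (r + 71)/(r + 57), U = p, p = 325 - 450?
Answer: 17024/135 ≈ 126.10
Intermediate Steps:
m(V) = V + 2*V**2 (m(V) = (V**2 + V**2) + V = 2*V**2 + V = V + 2*V**2)
p = -125
U = -125
h(r) = (71 + r)/(57 + r)
h(m(6)) - U = (71 + 6*(1 + 2*6))/(57 + 6*(1 + 2*6)) - 1*(-125) = (71 + 6*(1 + 12))/(57 + 6*(1 + 12)) + 125 = (71 + 6*13)/(57 + 6*13) + 125 = (71 + 78)/(57 + 78) + 125 = 149/135 + 125 = 17024/135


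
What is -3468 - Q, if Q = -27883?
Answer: 24415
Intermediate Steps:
-3468 - Q = -3468 - 1*(-27883) = -3468 + 27883 = 24415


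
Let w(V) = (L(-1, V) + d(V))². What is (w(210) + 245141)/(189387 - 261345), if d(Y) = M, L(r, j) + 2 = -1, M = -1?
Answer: -81719/23986 ≈ -3.4069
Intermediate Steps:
L(r, j) = -3 (L(r, j) = -2 - 1 = -3)
d(Y) = -1
w(V) = 16 (w(V) = (-3 - 1)² = (-4)² = 16)
(w(210) + 245141)/(189387 - 261345) = (16 + 245141)/(189387 - 261345) = 245157/(-71958) = 245157*(-1/71958) = -81719/23986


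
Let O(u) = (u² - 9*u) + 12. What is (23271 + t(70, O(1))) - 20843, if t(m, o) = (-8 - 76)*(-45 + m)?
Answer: 328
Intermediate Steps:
O(u) = 12 + u² - 9*u
t(m, o) = 3780 - 84*m (t(m, o) = -84*(-45 + m) = 3780 - 84*m)
(23271 + t(70, O(1))) - 20843 = (23271 + (3780 - 84*70)) - 20843 = (23271 + (3780 - 5880)) - 20843 = (23271 - 2100) - 20843 = 21171 - 20843 = 328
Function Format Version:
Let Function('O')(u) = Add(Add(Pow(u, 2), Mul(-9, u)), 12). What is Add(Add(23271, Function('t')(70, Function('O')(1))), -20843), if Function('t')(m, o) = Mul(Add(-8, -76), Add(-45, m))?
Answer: 328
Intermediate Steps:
Function('O')(u) = Add(12, Pow(u, 2), Mul(-9, u))
Function('t')(m, o) = Add(3780, Mul(-84, m)) (Function('t')(m, o) = Mul(-84, Add(-45, m)) = Add(3780, Mul(-84, m)))
Add(Add(23271, Function('t')(70, Function('O')(1))), -20843) = Add(Add(23271, Add(3780, Mul(-84, 70))), -20843) = Add(Add(23271, Add(3780, -5880)), -20843) = Add(Add(23271, -2100), -20843) = Add(21171, -20843) = 328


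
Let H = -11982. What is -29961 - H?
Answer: -17979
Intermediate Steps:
-29961 - H = -29961 - 1*(-11982) = -29961 + 11982 = -17979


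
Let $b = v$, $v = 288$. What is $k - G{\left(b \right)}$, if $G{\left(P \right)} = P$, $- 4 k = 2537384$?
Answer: $-634634$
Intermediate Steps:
$k = -634346$ ($k = \left(- \frac{1}{4}\right) 2537384 = -634346$)
$b = 288$
$k - G{\left(b \right)} = -634346 - 288 = -634634$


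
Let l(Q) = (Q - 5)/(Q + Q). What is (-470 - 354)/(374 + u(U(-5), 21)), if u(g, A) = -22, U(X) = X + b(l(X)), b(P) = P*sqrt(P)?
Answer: -103/44 ≈ -2.3409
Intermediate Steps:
l(Q) = (-5 + Q)/(2*Q) (l(Q) = (-5 + Q)/((2*Q)) = (-5 + Q)*(1/(2*Q)) = (-5 + Q)/(2*Q))
b(P) = P**(3/2)
U(X) = X + sqrt(2)*((-5 + X)/X)**(3/2)/4 (U(X) = X + ((-5 + X)/(2*X))**(3/2) = X + sqrt(2)*((-5 + X)/X)**(3/2)/4)
(-470 - 354)/(374 + u(U(-5), 21)) = (-470 - 354)/(374 - 22) = -824/352 = -824*1/352 = -103/44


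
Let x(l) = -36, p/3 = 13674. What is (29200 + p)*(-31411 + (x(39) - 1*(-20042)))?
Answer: -800881910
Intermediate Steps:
p = 41022 (p = 3*13674 = 41022)
(29200 + p)*(-31411 + (x(39) - 1*(-20042))) = (29200 + 41022)*(-31411 + (-36 - 1*(-20042))) = 70222*(-31411 + (-36 + 20042)) = 70222*(-31411 + 20006) = 70222*(-11405) = -800881910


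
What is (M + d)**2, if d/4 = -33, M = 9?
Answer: 15129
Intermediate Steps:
d = -132 (d = 4*(-33) = -132)
(M + d)**2 = (9 - 132)**2 = (-123)**2 = 15129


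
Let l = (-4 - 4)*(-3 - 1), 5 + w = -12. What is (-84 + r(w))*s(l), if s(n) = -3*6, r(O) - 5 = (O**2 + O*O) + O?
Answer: -8676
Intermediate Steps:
w = -17 (w = -5 - 12 = -17)
l = 32 (l = -8*(-4) = 32)
r(O) = 5 + O + 2*O**2 (r(O) = 5 + ((O**2 + O*O) + O) = 5 + ((O**2 + O**2) + O) = 5 + (2*O**2 + O) = 5 + (O + 2*O**2) = 5 + O + 2*O**2)
s(n) = -18
(-84 + r(w))*s(l) = (-84 + (5 - 17 + 2*(-17)**2))*(-18) = (-84 + (5 - 17 + 2*289))*(-18) = (-84 + (5 - 17 + 578))*(-18) = (-84 + 566)*(-18) = 482*(-18) = -8676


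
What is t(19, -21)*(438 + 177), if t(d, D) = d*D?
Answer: -245385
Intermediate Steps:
t(d, D) = D*d
t(19, -21)*(438 + 177) = (-21*19)*(438 + 177) = -399*615 = -245385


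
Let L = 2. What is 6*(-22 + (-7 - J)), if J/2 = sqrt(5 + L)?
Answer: -174 - 12*sqrt(7) ≈ -205.75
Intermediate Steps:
J = 2*sqrt(7) (J = 2*sqrt(5 + 2) = 2*sqrt(7) ≈ 5.2915)
6*(-22 + (-7 - J)) = 6*(-22 + (-7 - 2*sqrt(7))) = 6*(-29 - 2*sqrt(7)) = -174 - 12*sqrt(7)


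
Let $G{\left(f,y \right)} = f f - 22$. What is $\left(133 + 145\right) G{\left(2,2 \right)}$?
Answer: $-5004$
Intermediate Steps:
$G{\left(f,y \right)} = -22 + f^{2}$ ($G{\left(f,y \right)} = f^{2} - 22 = -22 + f^{2}$)
$\left(133 + 145\right) G{\left(2,2 \right)} = \left(133 + 145\right) \left(-22 + 2^{2}\right) = 278 \left(-22 + 4\right) = 278 \left(-18\right) = -5004$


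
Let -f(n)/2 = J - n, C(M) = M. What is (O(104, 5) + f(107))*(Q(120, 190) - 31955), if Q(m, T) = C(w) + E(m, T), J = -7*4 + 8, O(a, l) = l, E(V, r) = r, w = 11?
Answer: -8224286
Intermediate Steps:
J = -20 (J = -28 + 8 = -20)
Q(m, T) = 11 + T
f(n) = 40 + 2*n (f(n) = -2*(-20 - n) = 40 + 2*n)
(O(104, 5) + f(107))*(Q(120, 190) - 31955) = (5 + (40 + 2*107))*((11 + 190) - 31955) = (5 + (40 + 214))*(201 - 31955) = (5 + 254)*(-31754) = 259*(-31754) = -8224286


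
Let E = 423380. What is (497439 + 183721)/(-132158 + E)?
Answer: 340580/145611 ≈ 2.3390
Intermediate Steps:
(497439 + 183721)/(-132158 + E) = (497439 + 183721)/(-132158 + 423380) = 681160/291222 = 681160*(1/291222) = 340580/145611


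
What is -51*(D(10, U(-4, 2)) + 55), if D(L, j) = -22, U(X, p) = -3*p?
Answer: -1683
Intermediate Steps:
-51*(D(10, U(-4, 2)) + 55) = -51*(-22 + 55) = -51*33 = -1683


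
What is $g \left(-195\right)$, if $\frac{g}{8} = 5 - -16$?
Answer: $-32760$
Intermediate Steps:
$g = 168$ ($g = 8 \left(5 - -16\right) = 8 \left(5 + 16\right) = 8 \cdot 21 = 168$)
$g \left(-195\right) = 168 \left(-195\right) = -32760$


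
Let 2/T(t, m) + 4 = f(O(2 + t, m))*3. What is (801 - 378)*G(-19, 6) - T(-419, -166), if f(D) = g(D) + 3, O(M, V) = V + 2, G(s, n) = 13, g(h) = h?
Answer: 2678015/487 ≈ 5499.0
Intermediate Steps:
O(M, V) = 2 + V
f(D) = 3 + D (f(D) = D + 3 = 3 + D)
T(t, m) = 2/(11 + 3*m) (T(t, m) = 2/(-4 + (3 + (2 + m))*3) = 2/(-4 + (5 + m)*3) = 2/(-4 + (15 + 3*m)) = 2/(11 + 3*m))
(801 - 378)*G(-19, 6) - T(-419, -166) = (801 - 378)*13 - 2/(11 + 3*(-166)) = 423*13 - 2/(11 - 498) = 5499 - 2/(-487) = 5499 - 2*(-1)/487 = 5499 - 1*(-2/487) = 5499 + 2/487 = 2678015/487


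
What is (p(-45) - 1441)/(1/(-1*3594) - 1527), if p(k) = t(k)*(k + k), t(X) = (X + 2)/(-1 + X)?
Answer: 126070332/126224897 ≈ 0.99878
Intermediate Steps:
t(X) = (2 + X)/(-1 + X)
p(k) = 2*k*(2 + k)/(-1 + k) (p(k) = ((2 + k)/(-1 + k))*(k + k) = ((2 + k)/(-1 + k))*(2*k) = 2*k*(2 + k)/(-1 + k))
(p(-45) - 1441)/(1/(-1*3594) - 1527) = (2*(-45)*(2 - 45)/(-1 - 45) - 1441)/(1/(-1*3594) - 1527) = (2*(-45)*(-43)/(-46) - 1441)/(1/(-3594) - 1527) = (2*(-45)*(-1/46)*(-43) - 1441)/(-1/3594 - 1527) = (-1935/23 - 1441)/(-5488039/3594) = -35078/23*(-3594/5488039) = 126070332/126224897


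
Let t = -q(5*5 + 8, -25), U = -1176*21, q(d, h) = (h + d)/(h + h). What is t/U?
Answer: -1/154350 ≈ -6.4788e-6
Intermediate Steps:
q(d, h) = (d + h)/(2*h) (q(d, h) = (d + h)/((2*h)) = (d + h)*(1/(2*h)) = (d + h)/(2*h))
U = -24696
t = 4/25 (t = -((5*5 + 8) - 25)/(2*(-25)) = -(-1)*((25 + 8) - 25)/(2*25) = -(-1)*(33 - 25)/(2*25) = -(-1)*8/(2*25) = -1*(-4/25) = 4/25 ≈ 0.16000)
t/U = (4/25)/(-24696) = (4/25)*(-1/24696) = -1/154350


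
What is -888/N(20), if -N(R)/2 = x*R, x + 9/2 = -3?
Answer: -74/25 ≈ -2.9600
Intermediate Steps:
x = -15/2 (x = -9/2 - 3 = -15/2 ≈ -7.5000)
N(R) = 15*R (N(R) = -(-15)*R = 15*R)
-888/N(20) = -888/(15*20) = -888/300 = -888*1/300 = -74/25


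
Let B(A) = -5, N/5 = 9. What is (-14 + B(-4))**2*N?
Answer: 16245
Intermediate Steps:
N = 45 (N = 5*9 = 45)
(-14 + B(-4))**2*N = (-14 - 5)**2*45 = (-19)**2*45 = 361*45 = 16245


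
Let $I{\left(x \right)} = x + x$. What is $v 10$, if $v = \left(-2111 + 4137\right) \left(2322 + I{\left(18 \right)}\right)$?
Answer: $47773080$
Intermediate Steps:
$I{\left(x \right)} = 2 x$
$v = 4777308$ ($v = \left(-2111 + 4137\right) \left(2322 + 2 \cdot 18\right) = 2026 \left(2322 + 36\right) = 2026 \cdot 2358 = 4777308$)
$v 10 = 4777308 \cdot 10 = 47773080$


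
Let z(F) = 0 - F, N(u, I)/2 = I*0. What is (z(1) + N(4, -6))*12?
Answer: -12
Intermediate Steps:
N(u, I) = 0 (N(u, I) = 2*(I*0) = 2*0 = 0)
z(F) = -F
(z(1) + N(4, -6))*12 = (-1*1 + 0)*12 = (-1 + 0)*12 = -1*12 = -12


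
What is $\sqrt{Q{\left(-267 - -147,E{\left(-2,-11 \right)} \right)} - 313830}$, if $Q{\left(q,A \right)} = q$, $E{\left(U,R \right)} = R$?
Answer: $5 i \sqrt{12558} \approx 560.31 i$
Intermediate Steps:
$\sqrt{Q{\left(-267 - -147,E{\left(-2,-11 \right)} \right)} - 313830} = \sqrt{\left(-267 - -147\right) - 313830} = \sqrt{\left(-267 + 147\right) - 313830} = \sqrt{-120 - 313830} = \sqrt{-313950} = 5 i \sqrt{12558}$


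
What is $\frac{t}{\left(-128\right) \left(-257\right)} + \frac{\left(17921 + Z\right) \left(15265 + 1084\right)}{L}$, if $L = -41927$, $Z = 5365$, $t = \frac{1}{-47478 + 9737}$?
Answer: $- \frac{472653178894853831}{52053541772672} \approx -9080.1$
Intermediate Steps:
$t = - \frac{1}{37741}$ ($t = \frac{1}{-37741} = - \frac{1}{37741} \approx -2.6496 \cdot 10^{-5}$)
$\frac{t}{\left(-128\right) \left(-257\right)} + \frac{\left(17921 + Z\right) \left(15265 + 1084\right)}{L} = - \frac{1}{37741 \left(\left(-128\right) \left(-257\right)\right)} + \frac{\left(17921 + 5365\right) \left(15265 + 1084\right)}{-41927} = - \frac{1}{37741 \cdot 32896} + 23286 \cdot 16349 \left(- \frac{1}{41927}\right) = \left(- \frac{1}{37741}\right) \frac{1}{32896} + 380702814 \left(- \frac{1}{41927}\right) = - \frac{1}{1241527936} - \frac{380702814}{41927} = - \frac{472653178894853831}{52053541772672}$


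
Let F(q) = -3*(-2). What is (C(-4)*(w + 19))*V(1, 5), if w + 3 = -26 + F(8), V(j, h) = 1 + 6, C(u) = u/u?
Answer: -28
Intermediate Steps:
C(u) = 1
F(q) = 6
V(j, h) = 7
w = -23 (w = -3 + (-26 + 6) = -3 - 20 = -23)
(C(-4)*(w + 19))*V(1, 5) = (1*(-23 + 19))*7 = (1*(-4))*7 = -4*7 = -28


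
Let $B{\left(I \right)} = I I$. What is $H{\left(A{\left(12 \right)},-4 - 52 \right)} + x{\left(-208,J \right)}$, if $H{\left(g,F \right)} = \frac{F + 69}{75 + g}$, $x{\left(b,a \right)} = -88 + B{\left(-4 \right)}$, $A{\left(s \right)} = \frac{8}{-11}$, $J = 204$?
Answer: $- \frac{58681}{817} \approx -71.825$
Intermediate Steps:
$B{\left(I \right)} = I^{2}$
$A{\left(s \right)} = - \frac{8}{11}$ ($A{\left(s \right)} = 8 \left(- \frac{1}{11}\right) = - \frac{8}{11}$)
$x{\left(b,a \right)} = -72$ ($x{\left(b,a \right)} = -88 + \left(-4\right)^{2} = -88 + 16 = -72$)
$H{\left(g,F \right)} = \frac{69 + F}{75 + g}$
$H{\left(A{\left(12 \right)},-4 - 52 \right)} + x{\left(-208,J \right)} = \frac{69 - 56}{75 - \frac{8}{11}} - 72 = \frac{69 - 56}{\frac{817}{11}} - 72 = \frac{11}{817} \cdot 13 - 72 = \frac{143}{817} - 72 = - \frac{58681}{817}$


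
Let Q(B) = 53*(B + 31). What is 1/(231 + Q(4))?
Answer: 1/2086 ≈ 0.00047939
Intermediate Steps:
Q(B) = 1643 + 53*B (Q(B) = 53*(31 + B) = 1643 + 53*B)
1/(231 + Q(4)) = 1/(231 + (1643 + 53*4)) = 1/(231 + (1643 + 212)) = 1/(231 + 1855) = 1/2086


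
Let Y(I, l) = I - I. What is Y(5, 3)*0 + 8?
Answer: 8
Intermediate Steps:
Y(I, l) = 0
Y(5, 3)*0 + 8 = 0*0 + 8 = 0 + 8 = 8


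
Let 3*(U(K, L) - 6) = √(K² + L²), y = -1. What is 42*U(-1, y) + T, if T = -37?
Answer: 215 + 14*√2 ≈ 234.80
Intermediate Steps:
U(K, L) = 6 + √(K² + L²)/3
42*U(-1, y) + T = 42*(6 + √((-1)² + (-1)²)/3) - 37 = 42*(6 + √(1 + 1)/3) - 37 = 42*(6 + √2/3) - 37 = (252 + 14*√2) - 37 = 215 + 14*√2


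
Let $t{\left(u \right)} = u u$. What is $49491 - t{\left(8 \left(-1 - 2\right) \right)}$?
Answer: $48915$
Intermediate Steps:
$t{\left(u \right)} = u^{2}$
$49491 - t{\left(8 \left(-1 - 2\right) \right)} = 49491 - \left(8 \left(-1 - 2\right)\right)^{2} = 49491 - \left(8 \left(-3\right)\right)^{2} = 49491 - \left(-24\right)^{2} = 49491 - 576 = 48915$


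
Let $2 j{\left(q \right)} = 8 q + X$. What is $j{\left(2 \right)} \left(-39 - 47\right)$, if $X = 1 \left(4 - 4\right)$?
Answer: $-688$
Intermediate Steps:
$X = 0$ ($X = 1 \cdot 0 = 0$)
$j{\left(q \right)} = 4 q$ ($j{\left(q \right)} = \frac{8 q + 0}{2} = \frac{8 q}{2} = 4 q$)
$j{\left(2 \right)} \left(-39 - 47\right) = 4 \cdot 2 \left(-39 - 47\right) = 8 \left(-86\right) = -688$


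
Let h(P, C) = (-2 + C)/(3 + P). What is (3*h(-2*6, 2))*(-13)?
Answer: 0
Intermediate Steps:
h(P, C) = (-2 + C)/(3 + P)
(3*h(-2*6, 2))*(-13) = (3*((-2 + 2)/(3 - 2*6)))*(-13) = (3*(0/(3 - 12)))*(-13) = (3*(0/(-9)))*(-13) = (3*(-⅑*0))*(-13) = (3*0)*(-13) = 0*(-13) = 0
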